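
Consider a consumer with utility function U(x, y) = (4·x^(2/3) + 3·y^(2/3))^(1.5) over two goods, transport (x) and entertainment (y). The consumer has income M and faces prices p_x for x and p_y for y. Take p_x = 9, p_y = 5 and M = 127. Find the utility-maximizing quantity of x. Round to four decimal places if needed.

MU_x ∝ 4·x^(-1/3), MU_y ∝ 3·y^(-1/3), so MRS = (4/3)·(y/x)^(1/3) = p_x/p_y.
Hence y/x = ((3/4)·p_x/p_y)^(1/(1/3)), i.e. raised to the 3 power.
Substitute y = (y/x)·x into the budget: x* = M/(p_x + p_y·(y/x)).
Numerically y/x = 2.460375, so x* = 127/(9 + 5·2.460375) = 5.9619.

x* = 5.9619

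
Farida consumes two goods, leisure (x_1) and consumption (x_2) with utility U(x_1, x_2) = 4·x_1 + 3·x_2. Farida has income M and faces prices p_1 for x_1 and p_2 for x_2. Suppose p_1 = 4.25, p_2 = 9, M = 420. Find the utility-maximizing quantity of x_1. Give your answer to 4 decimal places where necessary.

Perfect substitutes: compare marginal utility per dollar. 4/p_1 vs 3/p_2 → 0.9412 vs 0.3333.
x_1 gives more utility per dollar, so spend all income on x_1: x_1* = M/p_1, x_2* = 0.
Numerically: x_1* = 98.8235, x_2* = 0.

x_1* = 98.8235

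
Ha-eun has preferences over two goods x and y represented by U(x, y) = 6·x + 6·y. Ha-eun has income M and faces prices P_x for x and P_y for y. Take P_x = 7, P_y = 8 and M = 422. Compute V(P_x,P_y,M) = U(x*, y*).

V = 361.7143

Perfect substitutes: compare marginal utility per dollar. 6/P_x vs 6/P_y → 0.8571 vs 0.75.
x gives more utility per dollar, so spend all income on x: x* = M/P_x, y* = 0.
Numerically: x* = 60.2857, y* = 0.
Utility at the optimum: U(60.2857, 0) = 361.7143.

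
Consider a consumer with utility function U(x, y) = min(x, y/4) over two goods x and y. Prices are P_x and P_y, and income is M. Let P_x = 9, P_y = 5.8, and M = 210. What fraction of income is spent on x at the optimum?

With perfect complements, no substitution: consume in ratio x:y = 1:4.
Budget: P_x·x + P_y·4·x = M, so (P_x + 4·P_y)·x = M.
Demand: x*(P_x,P_y,M) = M/(P_x + 4·P_y), y* = 4·M/(P_x + 4·P_y).
Here 9 + 4·5.8 = 32.2, giving x* = 6.5217 and y* = 26.087.
Expenditure on x: 9·6.5217 = 58.6957; share = 0.2795.

share on x = 0.2795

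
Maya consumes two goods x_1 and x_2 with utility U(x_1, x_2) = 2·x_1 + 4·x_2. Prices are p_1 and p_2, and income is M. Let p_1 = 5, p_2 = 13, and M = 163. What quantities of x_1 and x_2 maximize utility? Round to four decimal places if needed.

x_1* = 32.6, x_2* = 0

Numerically: x_1* = 32.6, x_2* = 0.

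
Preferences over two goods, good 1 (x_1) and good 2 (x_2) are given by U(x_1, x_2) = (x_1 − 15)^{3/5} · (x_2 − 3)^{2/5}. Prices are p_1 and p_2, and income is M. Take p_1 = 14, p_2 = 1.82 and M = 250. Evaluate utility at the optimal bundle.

V = 2.8466

Substituting into the budget: x_1* = 15 + 0.6·(M − 15·p_1 − 3·p_2)/p_1, and x_2* = 3 + 0.4·(…)/p_2.
Discretionary income = 250 − 15·14 − 3·1.82 = 34.54; x_1* = 15 + 0.6·34.54/14 = 16.4803; x_2* = 3 + 0.4·34.54/1.82 = 10.5912.
Utility at the optimum: U(16.4803, 10.5912) = 2.8466.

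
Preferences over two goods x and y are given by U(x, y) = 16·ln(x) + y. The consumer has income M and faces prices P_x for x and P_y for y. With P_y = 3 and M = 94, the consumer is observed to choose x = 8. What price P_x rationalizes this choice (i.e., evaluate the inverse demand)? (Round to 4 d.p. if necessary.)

Set MRS = P_x/P_y: (16/x)/1 = P_x/P_y.
So x*(P_x,P_y) = 16·P_y/P_x, independent of income; and y* = (M − 16·P_y)/P_y.
Set x* = 8 in the demand function and solve for P_x: P_x = 6.

P_x = 6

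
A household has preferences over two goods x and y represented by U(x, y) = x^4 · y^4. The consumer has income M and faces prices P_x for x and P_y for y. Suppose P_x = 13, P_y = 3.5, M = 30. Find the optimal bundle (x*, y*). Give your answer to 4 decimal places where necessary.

MU_x/MU_y = (4·y)/(4·x); tangency sets this equal to P_x/P_y.
So 4·P_y·y = 4·P_x·x; combined with the budget, a share 0.5 of income goes to x.
Demand: x*(P_x,P_y,M) = 0.5·M/P_x and y* = 0.5·M/P_y.
At P_x=13, P_y=3.5, M=30: x* = 0.5·30/13 = 1.1538, y* = 4.2857.

x* = 1.1538, y* = 4.2857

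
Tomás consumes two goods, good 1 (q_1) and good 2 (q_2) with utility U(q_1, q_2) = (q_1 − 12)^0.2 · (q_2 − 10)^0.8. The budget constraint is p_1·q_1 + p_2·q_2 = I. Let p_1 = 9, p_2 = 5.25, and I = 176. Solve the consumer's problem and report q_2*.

q_2* = 12.3619

This is Cobb-Douglas in (q_1−12, q_2−10): tangency gives 0.2·p_2·(q_2−10) = 0.8·p_1·(q_1−12).
Substituting into the budget: q_1* = 12 + 0.2·(I − 12·p_1 − 10·p_2)/p_1, and q_2* = 10 + 0.8·(…)/p_2.
Discretionary income = 176 − 12·9 − 10·5.25 = 15.5; q_2* = 10 + 0.8·15.5/5.25 = 12.3619.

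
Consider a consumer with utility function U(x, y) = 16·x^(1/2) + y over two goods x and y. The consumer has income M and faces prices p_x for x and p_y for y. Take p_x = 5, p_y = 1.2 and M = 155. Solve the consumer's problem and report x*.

Plugging in: x* = (8·1.2/5)² = 3.6864.

x* = 3.6864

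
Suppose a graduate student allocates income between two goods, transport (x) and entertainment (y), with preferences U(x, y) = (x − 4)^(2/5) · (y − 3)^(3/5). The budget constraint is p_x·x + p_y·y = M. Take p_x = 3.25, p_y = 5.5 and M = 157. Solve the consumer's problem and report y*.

Let x' = x−4, y' = y−3. MRS = (2/3)·y'/x' = p_x/p_y.
After buying the subsistence bundle (4, 3), a share 0.4 of the remaining income goes to x: x* = 4 + 0.4·(M − 4p_x − 3p_y)/p_x.
Discretionary income = 157 − 4·3.25 − 3·5.5 = 127.5; y* = 3 + 0.6·127.5/5.5 = 16.9091.

y* = 16.9091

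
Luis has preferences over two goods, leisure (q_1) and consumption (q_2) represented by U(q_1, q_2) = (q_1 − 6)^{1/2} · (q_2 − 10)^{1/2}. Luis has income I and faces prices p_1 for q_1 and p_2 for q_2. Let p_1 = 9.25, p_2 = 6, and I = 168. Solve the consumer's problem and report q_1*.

q_1* = 8.8378

Substituting into the budget: q_1* = 6 + 0.5·(I − 6·p_1 − 10·p_2)/p_1, and q_2* = 10 + 0.5·(…)/p_2.
Discretionary income = 168 − 6·9.25 − 10·6 = 52.5; q_1* = 6 + 0.5·52.5/9.25 = 8.8378.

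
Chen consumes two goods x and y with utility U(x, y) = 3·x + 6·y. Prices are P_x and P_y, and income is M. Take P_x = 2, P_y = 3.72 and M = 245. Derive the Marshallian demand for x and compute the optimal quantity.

x* = 0

Linear utility — the consumer picks whichever good has higher MU/price: 3/2 = 1.5 vs 6/3.72 = 1.6129.
y gives more utility per dollar, so spend all income on y: y* = M/P_y, x* = 0.
Numerically: x* = 0, y* = 65.8602.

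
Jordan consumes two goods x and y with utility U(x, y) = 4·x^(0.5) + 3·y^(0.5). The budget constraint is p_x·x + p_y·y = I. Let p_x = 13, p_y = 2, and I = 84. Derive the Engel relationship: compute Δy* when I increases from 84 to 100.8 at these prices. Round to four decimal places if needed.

Δy* = 6.596

Numerically y/x = 23.765625, so x* = 84/(13 + 2·23.765625) = 1.3877 and y* = 23.765625·1.3877 = 32.9799.
At I' = 100.8: y* = 39.5758. Change: 39.5758 − 32.9799 = 6.596.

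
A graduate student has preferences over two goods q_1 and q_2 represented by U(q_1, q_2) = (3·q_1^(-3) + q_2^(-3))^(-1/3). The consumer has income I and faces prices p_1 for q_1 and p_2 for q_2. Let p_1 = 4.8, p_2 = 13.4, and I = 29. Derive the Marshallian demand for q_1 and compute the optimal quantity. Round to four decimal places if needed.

MU_q_1 ∝ 3·q_1^(-4), MU_q_2 ∝ q_2^(-4), so MRS = 3·(q_2/q_1)^(4) = p_1/p_2.
Hence q_2/q_1 = ((1/3)·p_1/p_2)^(1/(4)), i.e. raised to the 0.25 power.
With the ratio pinned down, the budget gives q_1* = I/(p_1 + p_2·(q_2/q_1)) and q_2* = (q_2/q_1)·q_1*.
Numerically q_2/q_1 = 0.587833, so q_1* = 29/(4.8 + 13.4·0.587833) = 2.2876.

q_1* = 2.2876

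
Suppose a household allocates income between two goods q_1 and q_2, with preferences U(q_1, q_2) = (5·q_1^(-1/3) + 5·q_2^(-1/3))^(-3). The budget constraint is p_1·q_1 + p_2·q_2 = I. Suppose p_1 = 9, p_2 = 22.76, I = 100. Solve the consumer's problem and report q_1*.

q_1* = 4.9141

MU_q_1 ∝ 5·q_1^(-4/3), MU_q_2 ∝ 5·q_2^(-4/3), so MRS = (q_2/q_1)^(4/3) = p_1/p_2.
Solve for the ratio: q_2/q_1 = [p_1/p_2]^(0.75).
With the ratio pinned down, the budget gives q_1* = I/(p_1 + p_2·(q_2/q_1)) and q_2* = (q_2/q_1)·q_1*.
Numerically q_2/q_1 = 0.498658, so q_1* = 100/(9 + 22.76·0.498658) = 4.9141.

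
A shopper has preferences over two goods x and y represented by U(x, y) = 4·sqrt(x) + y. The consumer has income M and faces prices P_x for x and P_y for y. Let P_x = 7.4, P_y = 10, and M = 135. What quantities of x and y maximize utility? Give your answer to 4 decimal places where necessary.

Set MRS = P_x/P_y: 2·x^(−1/2) = P_x/P_y.
Solve: √x = 2·P_y/P_x, so x*(P_x,P_y) = (2·P_y/P_x)², and y* = (M − P_x·x*)/P_y.
Plugging in: x* = (2·10/7.4)² = 7.3046, y* = 8.0946.

x* = 7.3046, y* = 8.0946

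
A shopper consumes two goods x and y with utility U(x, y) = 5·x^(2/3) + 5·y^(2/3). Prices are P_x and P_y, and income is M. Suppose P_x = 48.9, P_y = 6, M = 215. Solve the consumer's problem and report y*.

y* = 35.3019

From the CES first-order condition, (y/x)^(1/3) = P_x/P_y.
Solve for the ratio: y/x = [P_x/P_y]^(3).
Substitute y = (y/x)·x into the budget: x* = M/(P_x + P_y·(y/x)).
Numerically y/x = 541.343375, so x* = 215/(48.9 + 6·541.343375) = 0.0652 and y* = 541.343375·0.0652 = 35.3019.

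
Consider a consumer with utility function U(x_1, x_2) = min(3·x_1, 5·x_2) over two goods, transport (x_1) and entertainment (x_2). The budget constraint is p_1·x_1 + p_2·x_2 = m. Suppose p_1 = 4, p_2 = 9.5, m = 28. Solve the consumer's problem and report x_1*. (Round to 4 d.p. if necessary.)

Leontief preferences: the optimum is at the kink where x_1/5 = x_2/3, i.e. x_2 = (3/5)·x_1.
Budget: p_1·x_1 + p_2·(3/5)·x_1 = m, so (5·p_1 + 3·p_2)·x_1 = 5·m.
Demand: x_1*(p_1,p_2,m) = 5·m/(5·p_1 + 3·p_2), x_2* = 3·m/(5·p_1 + 3·p_2).
Here 5·4 + 3·9.5 = 48.5, giving x_1* = 2.8866.

x_1* = 2.8866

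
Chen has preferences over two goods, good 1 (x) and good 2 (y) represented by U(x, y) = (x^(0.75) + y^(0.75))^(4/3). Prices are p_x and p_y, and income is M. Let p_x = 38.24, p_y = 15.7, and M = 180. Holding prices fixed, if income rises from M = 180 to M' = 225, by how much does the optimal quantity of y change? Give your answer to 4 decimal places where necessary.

MU_x ∝ x^(-0.25), MU_y ∝ y^(-0.25), so MRS = (y/x)^(0.25) = p_x/p_y.
Solve for the ratio: y/x = [p_x/p_y]^(4).
With the ratio pinned down, the budget gives x* = M/(p_x + p_y·(y/x)) and y* = (y/x)·x*.
Numerically y/x = 35.194348, so x* = 180/(38.24 + 15.7·35.194348) = 0.3047 and y* = 35.194348·0.3047 = 10.7229.
At M' = 225: y* = 13.4036. Change: 13.4036 − 10.7229 = 2.6807.

Δy* = 2.6807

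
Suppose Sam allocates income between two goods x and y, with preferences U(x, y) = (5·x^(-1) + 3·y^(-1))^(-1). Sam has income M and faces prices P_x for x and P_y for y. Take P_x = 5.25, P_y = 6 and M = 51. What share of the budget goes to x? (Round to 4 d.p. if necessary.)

Numerically y/x = 0.724569, so x* = 51/(5.25 + 6·0.724569) = 5.3139 and y* = 0.724569·5.3139 = 3.8503.
Expenditure on x: 5.25·5.3139 = 27.8981; share = 0.547.

share on x = 0.547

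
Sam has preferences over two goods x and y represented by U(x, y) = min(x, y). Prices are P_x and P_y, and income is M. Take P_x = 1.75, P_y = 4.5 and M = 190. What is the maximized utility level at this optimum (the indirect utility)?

With perfect complements, no substitution: consume in ratio x:y = 1:1.
Budget: P_x·x + P_y·x = M, so (P_x + P_y)·x = M.
Demand: x*(P_x,P_y,M) = M/(P_x + P_y), y* = M/(P_x + P_y).
Here 1.75 + 4.5 = 6.25, giving x* = 30.4 and y* = 30.4.
Utility at the optimum: U(30.4, 30.4) = 30.4.

V = 30.4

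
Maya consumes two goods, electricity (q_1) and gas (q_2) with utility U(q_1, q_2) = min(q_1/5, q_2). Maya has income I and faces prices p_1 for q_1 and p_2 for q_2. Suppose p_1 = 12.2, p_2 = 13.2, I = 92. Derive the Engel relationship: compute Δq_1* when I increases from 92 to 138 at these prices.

With perfect complements, no substitution: consume in ratio q_1:q_2 = 5:1.
Budget: p_1·q_1 + p_2·(1/5)·q_1 = I, so (5·p_1 + p_2)·q_1 = 5·I.
Demand: q_1*(p_1,p_2,I) = 5·I/(5·p_1 + p_2), q_2* = I/(5·p_1 + p_2).
Here 5·12.2 + 13.2 = 74.2, giving q_1* = 6.1995.
At I' = 138: q_1* = 9.2992. Change: 9.2992 − 6.1995 = 3.0997.

Δq_1* = 3.0997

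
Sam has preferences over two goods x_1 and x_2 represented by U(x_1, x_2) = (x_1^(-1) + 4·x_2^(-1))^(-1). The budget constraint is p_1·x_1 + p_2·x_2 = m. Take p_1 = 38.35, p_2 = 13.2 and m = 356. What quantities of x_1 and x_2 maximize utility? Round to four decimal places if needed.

MRS = MU_x_1/MU_x_2 = (1/4)·(x_2/x_1)^(2). Set equal to p_1/p_2.
Solve for the ratio: x_2/x_1 = [4·p_1/p_2]^(0.5).
With the ratio pinned down, the budget gives x_1* = m/(p_1 + p_2·(x_2/x_1)) and x_2* = (x_2/x_1)·x_1*.
Numerically x_2/x_1 = 3.40899, so x_1* = 356/(38.35 + 13.2·3.40899) = 4.2712 and x_2* = 3.40899·4.2712 = 14.5605.

x_1* = 4.2712, x_2* = 14.5605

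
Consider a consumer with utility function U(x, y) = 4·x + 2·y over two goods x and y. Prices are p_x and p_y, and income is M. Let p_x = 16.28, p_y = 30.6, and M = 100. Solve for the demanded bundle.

Perfect substitutes: compare marginal utility per dollar. 4/p_x vs 2/p_y → 0.2457 vs 0.0654.
x gives more utility per dollar, so spend all income on x: x* = M/p_x, y* = 0.
Numerically: x* = 6.1425, y* = 0.

x* = 6.1425, y* = 0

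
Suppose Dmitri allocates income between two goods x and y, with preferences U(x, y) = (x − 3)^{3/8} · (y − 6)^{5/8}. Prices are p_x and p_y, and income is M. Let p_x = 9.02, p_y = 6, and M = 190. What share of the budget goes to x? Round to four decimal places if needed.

share on x = 0.393

This is Cobb-Douglas in (x−3, y−6): tangency gives 0.375·p_y·(y−6) = 0.625·p_x·(x−3).
After buying the subsistence bundle (3, 6), a share 0.375 of the remaining income goes to x: x* = 3 + 0.375·(M − 3p_x − 6p_y)/p_x.
Discretionary income = 190 − 3·9.02 − 6·6 = 126.94; x* = 3 + 0.375·126.94/9.02 = 8.2774; y* = 6 + 0.625·126.94/6 = 19.2229.
Expenditure on x: 9.02·8.2774 = 74.6625; share = 0.393.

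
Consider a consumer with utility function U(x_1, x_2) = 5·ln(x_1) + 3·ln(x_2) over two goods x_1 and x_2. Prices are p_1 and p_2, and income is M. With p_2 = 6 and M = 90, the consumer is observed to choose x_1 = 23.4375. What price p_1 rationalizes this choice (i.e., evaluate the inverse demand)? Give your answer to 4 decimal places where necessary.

p_1 = 2.4

The MRS is (5/3)·x_2/x_1. Set MRS = p_1/p_2.
So 5·p_2·x_2 = 3·p_1·x_1; combined with the budget, a share 0.625 of income goes to x_1.
Demand: x_1*(p_1,p_2,M) = 0.625·M/p_1 and x_2* = 0.375·M/p_2.
Set x_1* = 23.4375 in the demand function and solve for p_1: p_1 = 2.4.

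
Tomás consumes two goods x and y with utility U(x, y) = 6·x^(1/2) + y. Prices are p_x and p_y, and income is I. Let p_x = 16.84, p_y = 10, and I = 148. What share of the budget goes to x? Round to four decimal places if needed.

MU_x = 3/√x, MU_y = 1. Tangency: 3/√x = p_x/p_y.
Thus x* = (3·p_y/p_x)² — independent of I — with the rest of income spent on y.
Plugging in: x* = (3·10/16.84)² = 3.1736, y* = 9.4556.
Expenditure on x: 16.84·3.1736 = 53.4442; share = 0.3611.

share on x = 0.3611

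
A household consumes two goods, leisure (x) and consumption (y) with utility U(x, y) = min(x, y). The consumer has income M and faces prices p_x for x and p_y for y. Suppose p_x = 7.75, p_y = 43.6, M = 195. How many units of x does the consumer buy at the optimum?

x* = 3.7975

With perfect complements, no substitution: consume in ratio x:y = 1:1.
Budget: p_x·x + p_y·x = M, so (p_x + p_y)·x = M.
Demand: x*(p_x,p_y,M) = M/(p_x + p_y), y* = M/(p_x + p_y).
Here 7.75 + 43.6 = 51.35, giving x* = 3.7975.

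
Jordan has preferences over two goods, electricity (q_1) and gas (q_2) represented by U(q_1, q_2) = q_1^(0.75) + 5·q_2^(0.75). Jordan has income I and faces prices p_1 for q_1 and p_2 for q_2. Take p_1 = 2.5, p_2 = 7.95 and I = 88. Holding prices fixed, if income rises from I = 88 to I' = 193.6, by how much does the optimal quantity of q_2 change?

MRS = MU_q_1/MU_q_2 = (1/5)·(q_2/q_1)^(0.25). Set equal to p_1/p_2.
Solve for the ratio: q_2/q_1 = [5·p_1/p_2]^(4).
Substitute q_2 = (q_2/q_1)·q_1 into the budget: q_1* = I/(p_1 + p_2·(q_2/q_1)).
Numerically q_2/q_1 = 6.111834, so q_1* = 88/(2.5 + 7.95·6.111834) = 1.7225 and q_2* = 6.111834·1.7225 = 10.5275.
At I' = 193.6: q_2* = 23.1605. Change: 23.1605 − 10.5275 = 12.633.

Δq_2* = 12.633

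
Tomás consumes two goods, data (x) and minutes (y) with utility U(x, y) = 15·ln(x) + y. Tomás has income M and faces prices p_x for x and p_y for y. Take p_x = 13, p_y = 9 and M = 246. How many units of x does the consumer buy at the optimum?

x* = 10.3846

MU_x = 15/x, MU_y = 1. Tangency: 15/x = p_x/p_y.
So x*(p_x,p_y) = 15·p_y/p_x, independent of income; and y* = (M − 15·p_y)/p_y.
At the given prices: x* = 15·9/13 = 10.3846.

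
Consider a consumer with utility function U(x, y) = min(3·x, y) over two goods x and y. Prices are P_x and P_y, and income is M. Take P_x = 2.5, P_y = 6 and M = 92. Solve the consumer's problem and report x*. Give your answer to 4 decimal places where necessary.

Demand: x*(P_x,P_y,M) = M/(P_x + 3·P_y), y* = 3·M/(P_x + 3·P_y).
Here 2.5 + 3·6 = 20.5, giving x* = 4.4878.

x* = 4.4878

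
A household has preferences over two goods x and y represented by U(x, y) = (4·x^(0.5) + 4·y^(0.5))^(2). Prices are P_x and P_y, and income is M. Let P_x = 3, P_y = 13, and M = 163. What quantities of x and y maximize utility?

x* = 44.1458, y* = 2.351

MRS = MU_x/MU_y = (y/x)^(0.5). Set equal to P_x/P_y.
Solve for the ratio: y/x = [P_x/P_y]^(2).
Substitute y = (y/x)·x into the budget: x* = M/(P_x + P_y·(y/x)).
Numerically y/x = 0.053254, so x* = 163/(3 + 13·0.053254) = 44.1458 and y* = 0.053254·44.1458 = 2.351.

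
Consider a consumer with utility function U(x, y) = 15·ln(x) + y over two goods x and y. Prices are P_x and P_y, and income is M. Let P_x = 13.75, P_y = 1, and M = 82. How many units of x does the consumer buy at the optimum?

x* = 1.0909

So x*(P_x,P_y) = 15·P_y/P_x, independent of income; and y* = (M − 15·P_y)/P_y.
At the given prices: x* = 15·1/13.75 = 1.0909.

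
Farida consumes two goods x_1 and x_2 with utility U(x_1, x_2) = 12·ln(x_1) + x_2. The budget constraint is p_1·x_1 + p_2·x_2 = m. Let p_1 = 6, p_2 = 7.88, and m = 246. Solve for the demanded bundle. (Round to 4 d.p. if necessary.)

So x_1*(p_1,p_2) = 12·p_2/p_1, independent of income; and x_2* = (m − 12·p_2)/p_2.
At the given prices: x_1* = 12·7.88/6 = 15.76, and x_2* = 19.2183.

x_1* = 15.76, x_2* = 19.2183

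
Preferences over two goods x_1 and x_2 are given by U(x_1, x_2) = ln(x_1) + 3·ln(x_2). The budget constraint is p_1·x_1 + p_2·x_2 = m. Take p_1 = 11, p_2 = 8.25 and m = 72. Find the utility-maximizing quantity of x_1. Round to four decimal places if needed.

x_1* = 1.6364

Demand: x_1*(p_1,p_2,m) = 0.25·m/p_1 and x_2* = 0.75·m/p_2.
At p_1=11, p_2=8.25, m=72: x_1* = 0.25·72/11 = 1.6364.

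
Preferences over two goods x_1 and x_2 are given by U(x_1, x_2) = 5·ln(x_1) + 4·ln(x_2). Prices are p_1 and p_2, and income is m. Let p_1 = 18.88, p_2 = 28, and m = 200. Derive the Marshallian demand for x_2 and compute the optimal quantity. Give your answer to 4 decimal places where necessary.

MU_x_1/MU_x_2 = (5·x_2)/(4·x_1); tangency sets this equal to p_1/p_2.
Rearranging, p_2·x_2 = (4/5)·p_1·x_1. Substituting into the budget gives p_1·x_1·(1 + (4/5)) = m.
Demand: x_1*(p_1,p_2,m) = 5/9·m/p_1 and x_2* = 4/9·m/p_2.
At p_1=18.88, p_2=28, m=200: x_2* = 4/9·200/28 = 3.1746.

x_2* = 3.1746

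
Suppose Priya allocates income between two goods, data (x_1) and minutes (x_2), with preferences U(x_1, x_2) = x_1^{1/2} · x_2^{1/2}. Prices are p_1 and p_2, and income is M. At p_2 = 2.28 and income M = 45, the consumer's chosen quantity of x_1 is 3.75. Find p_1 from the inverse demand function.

p_1 = 6

Tangency: MRS = x_2/x_1 = p_1/p_2.
So 0.5·p_2·x_2 = 0.5·p_1·x_1; combined with the budget, a share 0.5 of income goes to x_1.
Demand: x_1*(p_1,p_2,M) = 0.5·M/p_1 and x_2* = 0.5·M/p_2.
Set x_1* = 3.75 in the demand function and solve for p_1: p_1 = 6.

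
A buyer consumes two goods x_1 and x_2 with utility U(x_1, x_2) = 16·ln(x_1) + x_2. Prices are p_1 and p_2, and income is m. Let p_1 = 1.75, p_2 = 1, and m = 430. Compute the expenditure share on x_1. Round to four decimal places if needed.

share on x_1 = 0.0372

Set MRS = p_1/p_2: (16/x_1)/1 = p_1/p_2.
So x_1*(p_1,p_2) = 16·p_2/p_1, independent of income; and x_2* = (m − 16·p_2)/p_2.
At the given prices: x_1* = 16·1/1.75 = 9.1429, and x_2* = 414.
Expenditure on x_1: 1.75·9.1429 = 16; share = 0.0372.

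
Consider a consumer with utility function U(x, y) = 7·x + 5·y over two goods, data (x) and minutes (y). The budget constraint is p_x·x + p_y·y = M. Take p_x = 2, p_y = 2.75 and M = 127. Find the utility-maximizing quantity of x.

x* = 63.5

Perfect substitutes: compare marginal utility per dollar. 7/p_x vs 5/p_y → 3.5 vs 1.8182.
x gives more utility per dollar, so spend all income on x: x* = M/p_x, y* = 0.
Numerically: x* = 63.5, y* = 0.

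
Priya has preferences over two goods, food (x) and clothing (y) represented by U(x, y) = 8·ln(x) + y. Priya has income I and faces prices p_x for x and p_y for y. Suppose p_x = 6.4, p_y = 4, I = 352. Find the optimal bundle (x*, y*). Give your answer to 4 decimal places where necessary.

So x*(p_x,p_y) = 8·p_y/p_x, independent of income; and y* = (I − 8·p_y)/p_y.
At the given prices: x* = 8·4/6.4 = 5, and y* = 80.

x* = 5, y* = 80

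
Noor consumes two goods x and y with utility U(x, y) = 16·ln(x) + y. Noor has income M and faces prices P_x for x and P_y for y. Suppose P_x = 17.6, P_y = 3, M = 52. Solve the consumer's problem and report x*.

Set MRS = P_x/P_y: (16/x)/1 = P_x/P_y.
So x*(P_x,P_y) = 16·P_y/P_x, independent of income; and y* = (M − 16·P_y)/P_y.
At the given prices: x* = 16·3/17.6 = 2.7273.

x* = 2.7273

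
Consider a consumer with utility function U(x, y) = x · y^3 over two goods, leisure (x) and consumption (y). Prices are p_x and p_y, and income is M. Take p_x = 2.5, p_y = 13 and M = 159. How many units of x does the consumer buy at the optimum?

Tangency: MRS = (1/3)·y/x = p_x/p_y.
So p_y·y = 3·p_x·x; combined with the budget, a share 0.25 of income goes to x.
Demand: x*(p_x,p_y,M) = 0.25·M/p_x and y* = 0.75·M/p_y.
At p_x=2.5, p_y=13, M=159: x* = 0.25·159/2.5 = 15.9.

x* = 15.9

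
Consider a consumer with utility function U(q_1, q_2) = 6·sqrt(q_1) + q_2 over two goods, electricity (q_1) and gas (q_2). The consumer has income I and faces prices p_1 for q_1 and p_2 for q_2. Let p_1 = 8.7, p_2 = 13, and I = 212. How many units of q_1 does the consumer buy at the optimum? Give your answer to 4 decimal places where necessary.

MU_q_1 = 3/√q_1, MU_q_2 = 1. Tangency: 3/√q_1 = p_1/p_2.
Thus q_1* = (3·p_2/p_1)² — independent of I — with the rest of income spent on q_2.
Plugging in: q_1* = (3·13/8.7)² = 20.0951.

q_1* = 20.0951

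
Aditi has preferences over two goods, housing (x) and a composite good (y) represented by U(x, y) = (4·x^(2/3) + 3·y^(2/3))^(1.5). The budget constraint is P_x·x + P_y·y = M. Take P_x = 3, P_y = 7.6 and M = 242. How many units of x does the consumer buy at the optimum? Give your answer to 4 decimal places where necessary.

From the CES first-order condition, (4/3)·(y/x)^(1/3) = P_x/P_y.
Hence y/x = ((3/4)·P_x/P_y)^(1/(1/3)), i.e. raised to the 3 power.
Substitute y = (y/x)·x into the budget: x* = M/(P_x + P_y·(y/x)).
Numerically y/x = 0.025948, so x* = 242/(3 + 7.6·0.025948) = 75.6911.

x* = 75.6911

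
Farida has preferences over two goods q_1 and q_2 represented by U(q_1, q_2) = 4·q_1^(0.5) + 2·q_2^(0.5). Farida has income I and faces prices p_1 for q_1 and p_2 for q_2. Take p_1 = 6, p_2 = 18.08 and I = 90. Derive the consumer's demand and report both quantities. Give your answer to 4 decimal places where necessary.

q_1* = 13.8509, q_2* = 0.3813

From the CES first-order condition, 2·(q_2/q_1)^(0.5) = p_1/p_2.
Hence q_2/q_1 = ((1/2)·p_1/p_2)^(1/(0.5)), i.e. raised to the 2 power.
With the ratio pinned down, the budget gives q_1* = I/(p_1 + p_2·(q_2/q_1)) and q_2* = (q_2/q_1)·q_1*.
Numerically q_2/q_1 = 0.027533, so q_1* = 90/(6 + 18.08·0.027533) = 13.8509 and q_2* = 0.027533·13.8509 = 0.3813.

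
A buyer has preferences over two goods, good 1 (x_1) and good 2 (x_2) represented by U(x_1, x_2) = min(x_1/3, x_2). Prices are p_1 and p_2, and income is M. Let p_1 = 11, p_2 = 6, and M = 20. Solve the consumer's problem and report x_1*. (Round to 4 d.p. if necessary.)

x_1* = 1.5385

Demand: x_1*(p_1,p_2,M) = 3·M/(3·p_1 + p_2), x_2* = M/(3·p_1 + p_2).
Here 3·11 + 6 = 39, giving x_1* = 1.5385.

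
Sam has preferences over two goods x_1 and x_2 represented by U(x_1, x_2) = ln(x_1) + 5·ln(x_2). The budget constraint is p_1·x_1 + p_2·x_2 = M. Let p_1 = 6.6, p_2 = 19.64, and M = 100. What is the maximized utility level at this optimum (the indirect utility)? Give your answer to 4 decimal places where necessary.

MU_x_1/MU_x_2 = (x_2)/(5·x_1); tangency sets this equal to p_1/p_2.
So p_2·x_2 = 5·p_1·x_1; combined with the budget, a share 1/6 of income goes to x_1.
Demand: x_1*(p_1,p_2,M) = 1/6·M/p_1 and x_2* = 5/6·M/p_2.
At p_1=6.6, p_2=19.64, M=100: x_1* = 1/6·100/6.6 = 2.5253, x_2* = 4.243.
Utility at the optimum: U(2.5253, 4.243) = 8.1527.

V = 8.1527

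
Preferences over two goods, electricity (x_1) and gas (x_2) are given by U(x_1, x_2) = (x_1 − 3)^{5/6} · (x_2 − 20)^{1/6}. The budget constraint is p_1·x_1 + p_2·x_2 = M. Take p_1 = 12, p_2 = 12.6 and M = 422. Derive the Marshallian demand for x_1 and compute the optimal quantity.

MRS = 5·(x_2−20)/(x_1−3). Tangency with p_1/p_2 gives x_2−20 = (1/5)·(p_1/p_2)·(x_1−3).
After buying the subsistence bundle (3, 20), a share 5/6 of the remaining income goes to x_1: x_1* = 3 + 5/6·(M − 3p_1 − 20p_2)/p_1.
Discretionary income = 422 − 3·12 − 20·12.6 = 134; x_1* = 3 + 5/6·134/12 = 12.3056.

x_1* = 12.3056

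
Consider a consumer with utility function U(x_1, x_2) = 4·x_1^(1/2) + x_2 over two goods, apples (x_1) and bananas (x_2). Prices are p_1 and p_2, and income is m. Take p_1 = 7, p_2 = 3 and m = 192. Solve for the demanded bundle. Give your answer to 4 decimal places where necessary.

x_1* = 0.7347, x_2* = 62.2857

MU_x_1 = 2/√x_1, MU_x_2 = 1. Tangency: 2/√x_1 = p_1/p_2.
Solve: √x_1 = 2·p_2/p_1, so x_1*(p_1,p_2) = (2·p_2/p_1)², and x_2* = (m − p_1·x_1*)/p_2.
Plugging in: x_1* = (2·3/7)² = 0.7347, x_2* = 62.2857.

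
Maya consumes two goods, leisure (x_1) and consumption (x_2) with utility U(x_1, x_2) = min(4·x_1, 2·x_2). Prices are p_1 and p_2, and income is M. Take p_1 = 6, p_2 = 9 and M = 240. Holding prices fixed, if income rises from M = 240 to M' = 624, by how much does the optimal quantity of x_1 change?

Δx_1* = 16

Leontief preferences: the optimum is at the kink where x_1/2 = x_2/4, i.e. x_2 = 2·x_1.
Budget: p_1·x_1 + p_2·2·x_1 = M, so (2·p_1 + 4·p_2)·x_1 = 2·M.
Demand: x_1*(p_1,p_2,M) = 2·M/(2·p_1 + 4·p_2), x_2* = 4·M/(2·p_1 + 4·p_2).
Here 2·6 + 4·9 = 48, giving x_1* = 10.
At M' = 624: x_1* = 26. Change: 26 − 10 = 16.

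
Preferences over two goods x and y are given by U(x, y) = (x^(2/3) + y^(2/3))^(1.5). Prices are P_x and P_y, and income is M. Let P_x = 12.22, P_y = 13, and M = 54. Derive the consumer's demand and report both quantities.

x* = 2.346, y* = 1.9486

From the CES first-order condition, (y/x)^(1/3) = P_x/P_y.
Solve for the ratio: y/x = [P_x/P_y]^(3).
Substitute y = (y/x)·x into the budget: x* = M/(P_x + P_y·(y/x)).
Numerically y/x = 0.830584, so x* = 54/(12.22 + 13·0.830584) = 2.346 and y* = 0.830584·2.346 = 1.9486.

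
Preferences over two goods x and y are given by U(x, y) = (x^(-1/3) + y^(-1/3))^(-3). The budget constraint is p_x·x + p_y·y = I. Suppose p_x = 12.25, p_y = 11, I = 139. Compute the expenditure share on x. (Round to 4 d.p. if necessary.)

MRS = MU_x/MU_y = (y/x)^(4/3). Set equal to p_x/p_y.
Solve for the ratio: y/x = [p_x/p_y]^(0.75).
Substitute y = (y/x)·x into the budget: x* = I/(p_x + p_y·(y/x)).
Numerically y/x = 1.084071, so x* = 139/(12.25 + 11·1.084071) = 5.7498 and y* = 1.084071·5.7498 = 6.2332.
Expenditure on x: 12.25·5.7498 = 70.435; share = 0.5067.

share on x = 0.5067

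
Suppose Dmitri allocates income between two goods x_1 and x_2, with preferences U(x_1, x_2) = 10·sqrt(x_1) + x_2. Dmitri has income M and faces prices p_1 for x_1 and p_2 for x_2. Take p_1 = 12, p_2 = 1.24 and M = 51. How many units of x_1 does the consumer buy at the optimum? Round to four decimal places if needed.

x_1* = 0.2669

Plugging in: x_1* = (5·1.24/12)² = 0.2669.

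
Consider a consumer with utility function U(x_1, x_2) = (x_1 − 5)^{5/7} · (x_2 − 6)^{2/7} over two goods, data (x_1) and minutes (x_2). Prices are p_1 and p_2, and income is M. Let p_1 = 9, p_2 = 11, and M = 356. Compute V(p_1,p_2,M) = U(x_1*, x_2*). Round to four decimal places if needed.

This is Cobb-Douglas in (x_1−5, x_2−6): tangency gives 5/7·p_2·(x_2−6) = 2/7·p_1·(x_1−5).
Substituting into the budget: x_1* = 5 + 5/7·(M − 5·p_1 − 6·p_2)/p_1, and x_2* = 6 + 2/7·(…)/p_2.
Discretionary income = 356 − 5·9 − 6·11 = 245; x_1* = 5 + 5/7·245/9 = 24.4444; x_2* = 6 + 2/7·245/11 = 12.3636.
Utility at the optimum: U(24.4444, 12.3636) = 14.1318.

V = 14.1318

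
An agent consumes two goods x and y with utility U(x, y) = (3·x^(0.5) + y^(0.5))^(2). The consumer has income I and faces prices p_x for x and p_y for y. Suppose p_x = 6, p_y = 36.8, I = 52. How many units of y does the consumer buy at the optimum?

y* = 0.0251

MU_x ∝ 3·x^(-0.5), MU_y ∝ y^(-0.5), so MRS = 3·(y/x)^(0.5) = p_x/p_y.
Hence y/x = ((1/3)·p_x/p_y)^(1/(0.5)), i.e. raised to the 2 power.
Substitute y = (y/x)·x into the budget: x* = I/(p_x + p_y·(y/x)).
Numerically y/x = 0.002954, so x* = 52/(6 + 36.8·0.002954) = 8.5125 and y* = 0.002954·8.5125 = 0.0251.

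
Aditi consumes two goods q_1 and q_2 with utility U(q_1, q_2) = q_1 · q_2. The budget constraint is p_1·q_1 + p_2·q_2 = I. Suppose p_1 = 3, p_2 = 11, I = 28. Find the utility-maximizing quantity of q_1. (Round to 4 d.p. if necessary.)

The MRS is q_2/q_1. Set MRS = p_1/p_2.
Rearranging, p_2·q_2 = p_1·q_1. Substituting into the budget gives p_1·q_1·(1 + 1) = I.
Demand: q_1*(p_1,p_2,I) = 0.5·I/p_1 and q_2* = 0.5·I/p_2.
At p_1=3, p_2=11, I=28: q_1* = 0.5·28/3 = 4.6667.

q_1* = 4.6667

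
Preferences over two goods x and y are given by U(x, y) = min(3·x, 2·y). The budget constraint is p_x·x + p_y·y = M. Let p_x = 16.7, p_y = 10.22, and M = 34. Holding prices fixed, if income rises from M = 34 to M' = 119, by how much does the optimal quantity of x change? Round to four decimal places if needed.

Δx* = 2.6538

With perfect complements, no substitution: consume in ratio x:y = 2:3.
Budget: p_x·x + p_y·(3/2)·x = M, so (2·p_x + 3·p_y)·x = 2·M.
Demand: x*(p_x,p_y,M) = 2·M/(2·p_x + 3·p_y), y* = 3·M/(2·p_x + 3·p_y).
Here 2·16.7 + 3·10.22 = 64.06, giving x* = 1.0615.
At M' = 119: x* = 3.7153. Change: 3.7153 − 1.0615 = 2.6538.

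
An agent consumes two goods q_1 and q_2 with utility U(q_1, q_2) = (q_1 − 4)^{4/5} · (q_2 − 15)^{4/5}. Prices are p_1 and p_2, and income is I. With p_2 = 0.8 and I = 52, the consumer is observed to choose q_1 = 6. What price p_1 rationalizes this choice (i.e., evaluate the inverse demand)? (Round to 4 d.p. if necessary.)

Let q_1' = q_1−4, q_2' = q_2−15. MRS = q_2'/q_1' = p_1/p_2.
After buying the subsistence bundle (4, 15), a share 0.5 of the remaining income goes to q_1: q_1* = 4 + 0.5·(I − 4p_1 − 15p_2)/p_1.
Set q_1* = 6 in the demand function and solve for p_1: p_1 = 5.

p_1 = 5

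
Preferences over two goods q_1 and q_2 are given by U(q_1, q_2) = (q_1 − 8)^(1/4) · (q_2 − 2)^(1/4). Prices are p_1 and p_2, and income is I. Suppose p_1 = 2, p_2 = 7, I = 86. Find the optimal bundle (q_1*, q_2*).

MRS = (q_2−2)/(q_1−8). Tangency with p_1/p_2 gives q_2−2 = (p_1/p_2)·(q_1−8).
After buying the subsistence bundle (8, 2), a share 0.5 of the remaining income goes to q_1: q_1* = 8 + 0.5·(I − 8p_1 − 2p_2)/p_1.
Discretionary income = 86 − 8·2 − 2·7 = 56; q_1* = 8 + 0.5·56/2 = 22; q_2* = 2 + 0.5·56/7 = 6.

q_1* = 22, q_2* = 6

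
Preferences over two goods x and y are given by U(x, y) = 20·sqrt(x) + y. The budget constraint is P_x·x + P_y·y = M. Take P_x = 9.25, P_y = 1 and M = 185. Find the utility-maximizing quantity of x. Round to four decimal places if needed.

Set MRS = P_x/P_y: 10·x^(−1/2) = P_x/P_y.
Solve: √x = 10·P_y/P_x, so x*(P_x,P_y) = (10·P_y/P_x)², and y* = (M − P_x·x*)/P_y.
Plugging in: x* = (10·1/9.25)² = 1.1687.

x* = 1.1687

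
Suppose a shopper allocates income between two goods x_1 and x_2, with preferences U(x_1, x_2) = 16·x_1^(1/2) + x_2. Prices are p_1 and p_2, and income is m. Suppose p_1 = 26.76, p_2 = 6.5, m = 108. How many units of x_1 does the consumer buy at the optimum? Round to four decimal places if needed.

x_1* = 3.776

Utility is quasi-linear in x_2; the FOC for x_1 is 8/√x_1 = p_1/p_2.
Solve: √x_1 = 8·p_2/p_1, so x_1*(p_1,p_2) = (8·p_2/p_1)², and x_2* = (m − p_1·x_1*)/p_2.
Plugging in: x_1* = (8·6.5/26.76)² = 3.776.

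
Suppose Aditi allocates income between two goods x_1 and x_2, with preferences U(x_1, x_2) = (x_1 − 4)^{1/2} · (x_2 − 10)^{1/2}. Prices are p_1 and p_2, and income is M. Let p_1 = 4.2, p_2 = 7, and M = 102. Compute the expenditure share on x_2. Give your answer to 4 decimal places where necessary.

share on x_2 = 0.7608

Substituting into the budget: x_1* = 4 + 0.5·(M − 4·p_1 − 10·p_2)/p_1, and x_2* = 10 + 0.5·(…)/p_2.
Discretionary income = 102 − 4·4.2 − 10·7 = 15.2; x_1* = 4 + 0.5·15.2/4.2 = 5.8095; x_2* = 10 + 0.5·15.2/7 = 11.0857.
Expenditure on x_2: 7·11.0857 = 77.6; share = 0.7608.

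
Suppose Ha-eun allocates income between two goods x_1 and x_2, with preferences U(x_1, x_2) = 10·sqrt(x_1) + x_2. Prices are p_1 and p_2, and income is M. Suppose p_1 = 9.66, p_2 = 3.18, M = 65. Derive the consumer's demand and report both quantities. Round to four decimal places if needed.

MU_x_1 = 5/√x_1, MU_x_2 = 1. Tangency: 5/√x_1 = p_1/p_2.
Solve: √x_1 = 5·p_2/p_1, so x_1*(p_1,p_2) = (5·p_2/p_1)², and x_2* = (M − p_1·x_1*)/p_2.
Plugging in: x_1* = (5·3.18/9.66)² = 2.7092, x_2* = 12.2104.

x_1* = 2.7092, x_2* = 12.2104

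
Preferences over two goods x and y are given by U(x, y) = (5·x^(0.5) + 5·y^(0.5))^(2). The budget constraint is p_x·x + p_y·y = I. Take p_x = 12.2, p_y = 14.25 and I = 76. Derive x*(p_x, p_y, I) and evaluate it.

x* = 3.3562

From the CES first-order condition, (y/x)^(0.5) = p_x/p_y.
Hence y/x = (p_x/p_y)^(1/(0.5)), i.e. raised to the 2 power.
Substitute y = (y/x)·x into the budget: x* = I/(p_x + p_y·(y/x)).
Numerically y/x = 0.732976, so x* = 76/(12.2 + 14.25·0.732976) = 3.3562.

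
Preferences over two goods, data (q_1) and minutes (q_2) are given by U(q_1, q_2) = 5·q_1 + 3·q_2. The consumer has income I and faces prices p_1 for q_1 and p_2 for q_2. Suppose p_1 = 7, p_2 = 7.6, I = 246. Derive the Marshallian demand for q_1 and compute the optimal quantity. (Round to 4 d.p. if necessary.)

q_1* = 35.1429

Linear utility — the consumer picks whichever good has higher MU/price: 5/7 = 0.7143 vs 3/7.6 = 0.3947.
q_1 gives more utility per dollar, so spend all income on q_1: q_1* = I/p_1, q_2* = 0.
Numerically: q_1* = 35.1429, q_2* = 0.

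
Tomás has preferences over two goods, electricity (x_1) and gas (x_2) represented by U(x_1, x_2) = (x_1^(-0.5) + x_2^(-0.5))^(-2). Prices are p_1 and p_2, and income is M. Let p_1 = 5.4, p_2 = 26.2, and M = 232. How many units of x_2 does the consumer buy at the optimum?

x_2* = 5.5667

MRS = MU_x_1/MU_x_2 = (x_2/x_1)^(1.5). Set equal to p_1/p_2.
Hence x_2/x_1 = (p_1/p_2)^(1/(1.5)), i.e. raised to the 2/3 power.
With the ratio pinned down, the budget gives x_1* = M/(p_1 + p_2·(x_2/x_1)) and x_2* = (x_2/x_1)·x_1*.
Numerically x_2/x_1 = 0.348922, so x_1* = 232/(5.4 + 26.2·0.348922) = 15.9541 and x_2* = 0.348922·15.9541 = 5.5667.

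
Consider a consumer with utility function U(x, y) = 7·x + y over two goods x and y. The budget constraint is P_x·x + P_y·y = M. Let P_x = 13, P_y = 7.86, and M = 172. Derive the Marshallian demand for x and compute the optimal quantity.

Perfect substitutes: compare marginal utility per dollar. 7/P_x vs 1/P_y → 0.5385 vs 0.1272.
x gives more utility per dollar, so spend all income on x: x* = M/P_x, y* = 0.
Numerically: x* = 13.2308, y* = 0.

x* = 13.2308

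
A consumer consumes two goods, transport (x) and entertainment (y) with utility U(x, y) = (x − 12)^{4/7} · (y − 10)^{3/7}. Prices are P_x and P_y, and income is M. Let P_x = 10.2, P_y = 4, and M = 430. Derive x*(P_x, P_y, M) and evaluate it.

x* = 26.9916

Let x' = x−12, y' = y−10. MRS = (4/3)·y'/x' = P_x/P_y.
After buying the subsistence bundle (12, 10), a share 4/7 of the remaining income goes to x: x* = 12 + 4/7·(M − 12P_x − 10P_y)/P_x.
Discretionary income = 430 − 12·10.2 − 10·4 = 267.6; x* = 12 + 4/7·267.6/10.2 = 26.9916.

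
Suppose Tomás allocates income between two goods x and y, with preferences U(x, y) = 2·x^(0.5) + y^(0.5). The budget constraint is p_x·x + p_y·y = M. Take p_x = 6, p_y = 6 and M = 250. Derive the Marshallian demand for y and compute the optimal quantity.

Numerically y/x = 0.25, so x* = 250/(6 + 6·0.25) = 33.3333 and y* = 0.25·33.3333 = 8.3333.

y* = 8.3333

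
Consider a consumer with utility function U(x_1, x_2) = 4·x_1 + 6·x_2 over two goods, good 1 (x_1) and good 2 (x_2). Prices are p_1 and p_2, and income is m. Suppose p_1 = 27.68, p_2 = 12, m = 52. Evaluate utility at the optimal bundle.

V = 26

Numerically: x_1* = 0, x_2* = 4.3333.
Utility at the optimum: U(0, 4.3333) = 26.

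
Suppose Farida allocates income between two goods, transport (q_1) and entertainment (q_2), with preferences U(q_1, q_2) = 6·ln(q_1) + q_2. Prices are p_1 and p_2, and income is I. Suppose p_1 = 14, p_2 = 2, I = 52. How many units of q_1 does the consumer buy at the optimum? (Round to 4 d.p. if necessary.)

q_1* = 0.8571

Set MRS = p_1/p_2: (6/q_1)/1 = p_1/p_2.
So q_1*(p_1,p_2) = 6·p_2/p_1, independent of income; and q_2* = (I − 6·p_2)/p_2.
At the given prices: q_1* = 6·2/14 = 0.8571.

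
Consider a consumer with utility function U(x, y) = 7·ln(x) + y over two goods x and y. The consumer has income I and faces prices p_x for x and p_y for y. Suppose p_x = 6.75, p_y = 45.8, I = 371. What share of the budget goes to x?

share on x = 0.8642

Set MRS = p_x/p_y: (7/x)/1 = p_x/p_y.
So x*(p_x,p_y) = 7·p_y/p_x, independent of income; and y* = (I − 7·p_y)/p_y.
At the given prices: x* = 7·45.8/6.75 = 47.4963, and y* = 1.1004.
Expenditure on x: 6.75·47.4963 = 320.6; share = 0.8642.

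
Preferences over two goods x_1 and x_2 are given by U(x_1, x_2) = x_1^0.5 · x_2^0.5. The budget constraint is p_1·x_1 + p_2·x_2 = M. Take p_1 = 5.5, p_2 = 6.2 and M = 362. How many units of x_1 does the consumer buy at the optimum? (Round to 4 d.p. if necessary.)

MU_x_1/MU_x_2 = (0.5·x_2)/(0.5·x_1); tangency sets this equal to p_1/p_2.
Rearranging, p_2·x_2 = p_1·x_1. Substituting into the budget gives p_1·x_1·(1 + 1) = M.
Demand: x_1*(p_1,p_2,M) = 0.5·M/p_1 and x_2* = 0.5·M/p_2.
At p_1=5.5, p_2=6.2, M=362: x_1* = 0.5·362/5.5 = 32.9091.

x_1* = 32.9091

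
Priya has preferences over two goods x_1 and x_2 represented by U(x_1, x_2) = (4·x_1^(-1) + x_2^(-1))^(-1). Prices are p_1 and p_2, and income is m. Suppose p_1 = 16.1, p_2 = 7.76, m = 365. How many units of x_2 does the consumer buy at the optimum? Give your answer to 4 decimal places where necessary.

x_2* = 12.1202

MU_x_1 ∝ 4·x_1^(-2), MU_x_2 ∝ x_2^(-2), so MRS = 4·(x_2/x_1)^(2) = p_1/p_2.
Hence x_2/x_1 = ((1/4)·p_1/p_2)^(1/(2)), i.e. raised to the 0.5 power.
Substitute x_2 = (x_2/x_1)·x_1 into the budget: x_1* = m/(p_1 + p_2·(x_2/x_1)).
Numerically x_2/x_1 = 0.720198, so x_1* = 365/(16.1 + 7.76·0.720198) = 16.829 and x_2* = 0.720198·16.829 = 12.1202.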